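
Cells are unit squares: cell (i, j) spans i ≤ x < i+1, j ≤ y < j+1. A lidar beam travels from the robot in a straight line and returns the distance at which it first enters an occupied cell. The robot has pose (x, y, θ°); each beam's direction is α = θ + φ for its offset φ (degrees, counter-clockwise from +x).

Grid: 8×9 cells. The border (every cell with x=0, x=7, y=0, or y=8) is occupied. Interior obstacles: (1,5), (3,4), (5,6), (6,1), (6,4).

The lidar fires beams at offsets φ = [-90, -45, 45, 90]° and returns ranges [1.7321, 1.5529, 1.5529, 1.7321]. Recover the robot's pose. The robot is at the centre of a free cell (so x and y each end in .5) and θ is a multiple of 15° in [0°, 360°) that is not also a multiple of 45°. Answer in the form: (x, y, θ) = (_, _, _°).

(x, y, θ) = (5.5, 2.5, 330°)

Enumerate (i+0.5, j+0.5, θ) over the 37 free cells and 16 admissible headings. For each, cast all 4 beams and compare to the given ranges.
  (6.5, 7.5, 15°): beam 1 = 1.9319 ≠ 1.7321 ✗
  (2.5, 6.5, 105°): beam 1 = 4.6587 ≠ 1.7321 ✗
  (2.5, 4.5, 240°): beam 1 = 1.0000 ≠ 1.7321 ✗
  (1.5, 6.5, 150°): beam 3 = 0.5176 ≠ 1.5529 ✗
  …
  (5.5, 2.5, 330°): r_1=1.7321, r_2=1.5529, r_3=1.5529, r_4=1.7321 — all match ✓
Unique over the lattice → pose = (5.5, 2.5, 330°).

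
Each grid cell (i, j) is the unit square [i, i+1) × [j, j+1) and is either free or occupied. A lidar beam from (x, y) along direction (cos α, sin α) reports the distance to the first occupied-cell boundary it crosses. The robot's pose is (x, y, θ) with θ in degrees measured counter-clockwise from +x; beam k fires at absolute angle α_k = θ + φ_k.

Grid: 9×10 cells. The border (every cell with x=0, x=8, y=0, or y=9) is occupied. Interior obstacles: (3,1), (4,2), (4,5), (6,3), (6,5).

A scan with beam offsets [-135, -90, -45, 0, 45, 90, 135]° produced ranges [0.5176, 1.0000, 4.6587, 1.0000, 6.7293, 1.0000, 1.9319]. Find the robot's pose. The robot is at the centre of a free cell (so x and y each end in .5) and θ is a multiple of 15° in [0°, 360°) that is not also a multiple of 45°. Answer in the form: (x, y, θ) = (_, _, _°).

(x, y, θ) = (7.5, 4.5, 150°)

Candidates: 51 free-cell centres × 16 headings = 816 poses. Raycast each; keep the one whose scan matches to 4 dp.
  (1.5, 8.5, 165°): beam 1 = 1.0000 ≠ 0.5176 ✗
  (2.5, 4.5, 195°): beam 1 = 5.1962 ≠ 0.5176 ✗
  (1.5, 8.5, 345°): beam 1 = 0.5774 ≠ 0.5176 ✗
  …
  (7.5, 4.5, 150°): r_1=0.5176, r_2=1.0000, r_3=4.6587, r_4=1.0000, r_5=6.7293, r_6=1.0000, r_7=1.9319 — all match ✓
Unique over the lattice → pose = (7.5, 4.5, 150°).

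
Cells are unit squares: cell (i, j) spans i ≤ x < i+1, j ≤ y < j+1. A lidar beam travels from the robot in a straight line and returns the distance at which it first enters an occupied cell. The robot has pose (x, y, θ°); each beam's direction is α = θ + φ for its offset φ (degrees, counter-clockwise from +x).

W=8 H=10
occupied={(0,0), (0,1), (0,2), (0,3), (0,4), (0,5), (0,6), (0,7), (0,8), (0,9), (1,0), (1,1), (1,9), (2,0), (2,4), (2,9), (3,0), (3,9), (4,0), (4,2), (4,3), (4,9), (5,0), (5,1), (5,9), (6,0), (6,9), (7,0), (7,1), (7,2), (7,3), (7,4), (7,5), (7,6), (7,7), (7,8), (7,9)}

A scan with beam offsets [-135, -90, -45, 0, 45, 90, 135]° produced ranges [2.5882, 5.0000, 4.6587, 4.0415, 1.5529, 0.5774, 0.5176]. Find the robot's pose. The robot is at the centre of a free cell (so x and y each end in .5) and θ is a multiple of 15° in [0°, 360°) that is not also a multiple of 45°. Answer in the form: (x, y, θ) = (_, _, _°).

Candidates: 43 free-cell centres × 16 headings = 688 poses. Raycast each; keep the one whose scan matches to 4 dp.
  (3.5, 4.5, 105°): beam 1 = 1.0000 ≠ 2.5882 ✗
  (3.5, 5.5, 165°): beam 1 = 4.0415 ≠ 2.5882 ✗
  (5.5, 6.5, 285°): beam 1 = 5.0000 ≠ 2.5882 ✗
  (4.5, 7.5, 75°): beam 1 = 5.0000 ≠ 2.5882 ✗
  …
  (4.5, 4.5, 150°): r_1=2.5882, r_2=5.0000, r_3=4.6587, r_4=4.0415, r_5=1.5529, r_6=0.5774, r_7=0.5176 — all match ✓
No second candidate reproduces the full scan.

(x, y, θ) = (4.5, 4.5, 150°)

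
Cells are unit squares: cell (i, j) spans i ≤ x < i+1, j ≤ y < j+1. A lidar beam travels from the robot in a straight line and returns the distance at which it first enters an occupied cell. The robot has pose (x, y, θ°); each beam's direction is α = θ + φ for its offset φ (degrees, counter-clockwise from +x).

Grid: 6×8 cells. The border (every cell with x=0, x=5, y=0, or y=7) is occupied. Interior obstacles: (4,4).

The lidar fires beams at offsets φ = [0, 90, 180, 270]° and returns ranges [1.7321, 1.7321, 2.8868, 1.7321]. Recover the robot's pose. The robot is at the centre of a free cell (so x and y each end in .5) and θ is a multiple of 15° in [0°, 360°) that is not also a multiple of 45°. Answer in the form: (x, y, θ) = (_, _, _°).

(x, y, θ) = (3.5, 2.5, 330°)

Candidates: 23 free-cell centres × 16 headings = 368 poses. Raycast each; keep the one whose scan matches to 4 dp.
  (3.5, 5.5, 75°): beam 1 = 1.5529 ≠ 1.7321 ✗
  (4.5, 1.5, 195°): beam 1 = 1.9319 ≠ 1.7321 ✗
  (1.5, 1.5, 300°): beam 1 = 0.5774 ≠ 1.7321 ✗
  (1.5, 1.5, 255°): beam 1 = 0.5176 ≠ 1.7321 ✗
  …
  (3.5, 2.5, 330°): r_1=1.7321, r_2=1.7321, r_3=2.8868, r_4=1.7321 — all match ✓
No second candidate reproduces the full scan.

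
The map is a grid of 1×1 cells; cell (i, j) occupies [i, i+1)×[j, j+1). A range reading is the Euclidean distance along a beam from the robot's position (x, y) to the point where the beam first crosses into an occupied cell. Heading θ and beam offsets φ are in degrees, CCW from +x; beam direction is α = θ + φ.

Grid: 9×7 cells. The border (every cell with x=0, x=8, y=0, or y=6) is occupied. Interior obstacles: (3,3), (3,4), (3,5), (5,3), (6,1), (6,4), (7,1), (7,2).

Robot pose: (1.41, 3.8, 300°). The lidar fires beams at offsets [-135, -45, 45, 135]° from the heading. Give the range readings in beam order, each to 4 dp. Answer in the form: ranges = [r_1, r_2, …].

beam 1: φ=-135°, α=165°
  dir = (cos 165°, sin 165°) = (-0.9659, 0.2588); from cell (1,3)
  next x-line at t=0.4245, next y-line at t=0.7727; Δt_x=1.0353, Δt_y=3.8637
    x: enter (0,3) at t=0.4245 ← occupied
  → r_1 = 0.4245
beam 2: φ=-45°, α=255°
  dir = (cos 255°, sin 255°) = (-0.2588, -0.9659); from cell (1,3)
  next x-line at t=1.5841, next y-line at t=0.8282; Δt_x=3.8637, Δt_y=1.0353
    y: enter (1,2) at t=0.8282
    x: enter (0,2) at t=1.5841 ← occupied
  → r_2 = 1.5841
beam 3: φ=45°, α=345°
  dir = (cos 345°, sin 345°) = (0.9659, -0.2588); from cell (1,3)
  next x-line at t=0.6108, next y-line at t=3.0910; Δt_x=1.0353, Δt_y=3.8637
    x: enter (2,3) at t=0.6108
    x: enter (3,3) at t=1.6461 ← occupied
  → r_3 = 1.6461
beam 4: φ=135°, α=75°
  dir = (cos 75°, sin 75°) = (0.2588, 0.9659); from cell (1,3)
  next x-line at t=2.2796, next y-line at t=0.2071; Δt_x=3.8637, Δt_y=1.0353
    y: enter (1,4) at t=0.2071
    y: enter (1,5) at t=1.2423
    y: enter (1,6) at t=2.2776 ← occupied
  → r_4 = 2.2776

ranges = [0.4245, 1.5841, 1.6461, 2.2776]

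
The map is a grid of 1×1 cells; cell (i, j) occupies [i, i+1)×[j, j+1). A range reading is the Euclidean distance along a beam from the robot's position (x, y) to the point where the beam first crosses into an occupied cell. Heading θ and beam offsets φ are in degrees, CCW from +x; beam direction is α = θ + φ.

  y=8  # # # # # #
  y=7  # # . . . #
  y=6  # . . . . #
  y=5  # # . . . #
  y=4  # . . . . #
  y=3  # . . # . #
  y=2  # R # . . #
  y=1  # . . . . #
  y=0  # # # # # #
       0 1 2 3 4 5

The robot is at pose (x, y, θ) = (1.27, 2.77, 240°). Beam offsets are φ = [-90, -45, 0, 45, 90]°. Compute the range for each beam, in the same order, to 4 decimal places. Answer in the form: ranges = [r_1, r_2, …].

beam 1: φ=-90°, α=150°
  direction (-0.8660, 0.5000); cell (1,2); t to first gridline: x 0.3118, y 0.4600 (then +1.1547 / +2.0000)
    (0,2) via x @ 0.3118  # hit
  → r_1 = 0.3118
beam 2: φ=-45°, α=195°
  direction (-0.9659, -0.2588); cell (1,2); t to first gridline: x 0.2795, y 2.9751 (then +1.0353 / +3.8637)
    (0,2) via x @ 0.2795  # hit
  → r_2 = 0.2795
beam 3: φ=0°, α=240°
  direction (-0.5000, -0.8660); cell (1,2); t to first gridline: x 0.5400, y 0.8891 (then +2.0000 / +1.1547)
    (0,2) via x @ 0.5400  # hit
  → r_3 = 0.5400
beam 4: φ=45°, α=285°
  direction (0.2588, -0.9659); cell (1,2); t to first gridline: x 2.8205, y 0.7972 (then +3.8637 / +1.0353)
    (1,1) via y @ 0.7972
    (1,0) via y @ 1.8324  # hit
  → r_4 = 1.8324
beam 5: φ=90°, α=330°
  direction (0.8660, -0.5000); cell (1,2); t to first gridline: x 0.8429, y 1.5400 (then +1.1547 / +2.0000)
    (2,2) via x @ 0.8429  # hit
  → r_5 = 0.8429

ranges = [0.3118, 0.2795, 0.5400, 1.8324, 0.8429]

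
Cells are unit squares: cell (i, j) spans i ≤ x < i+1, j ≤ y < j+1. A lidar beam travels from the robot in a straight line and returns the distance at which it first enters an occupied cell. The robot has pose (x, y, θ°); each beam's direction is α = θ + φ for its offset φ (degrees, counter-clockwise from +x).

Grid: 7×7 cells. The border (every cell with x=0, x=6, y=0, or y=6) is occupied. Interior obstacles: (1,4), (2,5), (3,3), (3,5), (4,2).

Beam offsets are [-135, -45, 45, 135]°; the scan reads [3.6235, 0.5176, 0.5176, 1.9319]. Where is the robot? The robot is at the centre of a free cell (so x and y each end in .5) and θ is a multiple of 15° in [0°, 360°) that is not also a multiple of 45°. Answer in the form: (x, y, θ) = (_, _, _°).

Enumerate (i+0.5, j+0.5, θ) over the 20 free cells and 16 admissible headings. For each, cast all 4 beams and compare to the given ranges.
  (5.5, 5.5, 195°): beam 1 = 0.5774 ≠ 3.6235 ✗
  (1.5, 2.5, 30°): beam 1 = 1.5529 ≠ 3.6235 ✗
  (4.5, 3.5, 345°): beam 1 = 0.5774 ≠ 3.6235 ✗
  (4.5, 3.5, 195°): beam 1 = 2.8868 ≠ 3.6235 ✗
  …
  (1.5, 1.5, 210°): r_1=3.6235, r_2=0.5176, r_3=0.5176, r_4=1.9319 — all match ✓
No second candidate reproduces the full scan.

(x, y, θ) = (1.5, 1.5, 210°)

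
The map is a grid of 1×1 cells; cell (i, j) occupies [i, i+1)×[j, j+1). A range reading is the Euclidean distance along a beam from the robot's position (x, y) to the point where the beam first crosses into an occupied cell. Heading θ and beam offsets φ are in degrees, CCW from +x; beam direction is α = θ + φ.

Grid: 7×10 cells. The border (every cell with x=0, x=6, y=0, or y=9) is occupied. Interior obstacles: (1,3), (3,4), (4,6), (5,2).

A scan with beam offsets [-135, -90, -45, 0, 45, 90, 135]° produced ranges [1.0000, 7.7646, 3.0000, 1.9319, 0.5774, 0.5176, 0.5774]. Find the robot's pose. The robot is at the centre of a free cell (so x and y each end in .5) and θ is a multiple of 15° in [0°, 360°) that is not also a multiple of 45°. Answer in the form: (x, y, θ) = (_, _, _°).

(x, y, θ) = (1.5, 8.5, 15°)

The pose lattice has 36·16 = 576 candidates. Test each by forward raycasting.
  (4.5, 4.5, 330°): beam 1 = 0.5176 ≠ 1.0000 ✗
  (3.5, 7.5, 15°): beam 1 = 4.0415 ≠ 1.0000 ✗
  (3.5, 7.5, 30°): beam 1 = 6.7293 ≠ 1.0000 ✗
  (2.5, 7.5, 165°): beam 1 = 3.0000 ≠ 1.0000 ✗
  …
  (1.5, 8.5, 15°): r_1=1.0000, r_2=7.7646, r_3=3.0000, r_4=1.9319, r_5=0.5774, r_6=0.5176, r_7=0.5774 — all match ✓
No second candidate reproduces the full scan.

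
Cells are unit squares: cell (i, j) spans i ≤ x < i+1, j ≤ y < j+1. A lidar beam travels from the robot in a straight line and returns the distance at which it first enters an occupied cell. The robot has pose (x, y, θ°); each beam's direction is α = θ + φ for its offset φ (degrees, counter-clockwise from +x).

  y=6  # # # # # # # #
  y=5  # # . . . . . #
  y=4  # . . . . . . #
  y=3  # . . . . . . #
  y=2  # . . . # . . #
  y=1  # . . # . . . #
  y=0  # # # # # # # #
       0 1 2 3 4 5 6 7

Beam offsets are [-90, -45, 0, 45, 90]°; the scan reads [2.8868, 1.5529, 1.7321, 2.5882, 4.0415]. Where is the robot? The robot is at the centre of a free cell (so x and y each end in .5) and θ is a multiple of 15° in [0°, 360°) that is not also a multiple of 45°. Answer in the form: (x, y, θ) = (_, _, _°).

(x, y, θ) = (4.5, 4.5, 120°)

Candidates: 27 free-cell centres × 16 headings = 432 poses. Raycast each; keep the one whose scan matches to 4 dp.
  (1.5, 1.5, 195°): beam 1 = 1.9319 ≠ 2.8868 ✗
  (3.5, 5.5, 165°): beam 1 = 0.5176 ≠ 2.8868 ✗
  (1.5, 1.5, 75°): beam 1 = 1.5529 ≠ 2.8868 ✗
  …
  (4.5, 4.5, 120°): r_1=2.8868, r_2=1.5529, r_3=1.7321, r_4=2.5882, r_5=4.0415 — all match ✓
No second candidate reproduces the full scan.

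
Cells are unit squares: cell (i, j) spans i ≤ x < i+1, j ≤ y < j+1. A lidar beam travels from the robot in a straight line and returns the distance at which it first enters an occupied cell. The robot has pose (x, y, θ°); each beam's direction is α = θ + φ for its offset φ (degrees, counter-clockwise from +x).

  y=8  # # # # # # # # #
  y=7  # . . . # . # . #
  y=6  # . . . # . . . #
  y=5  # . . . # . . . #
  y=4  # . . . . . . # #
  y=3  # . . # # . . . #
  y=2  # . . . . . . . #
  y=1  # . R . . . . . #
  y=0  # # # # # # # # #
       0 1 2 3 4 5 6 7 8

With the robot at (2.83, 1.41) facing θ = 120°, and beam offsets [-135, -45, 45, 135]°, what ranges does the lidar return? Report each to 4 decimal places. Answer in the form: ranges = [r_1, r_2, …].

beam 1: φ=-135°, α=345°
  dir = (cos 345°, sin 345°) = (0.9659, -0.2588); from cell (2,1)
  next x-line at t=0.1760, next y-line at t=1.5841; Δt_x=1.0353, Δt_y=3.8637
    x: enter (3,1) at t=0.1760
    x: enter (4,1) at t=1.2113
    y: enter (4,0) at t=1.5841 ← occupied
  → r_1 = 1.5841
beam 2: φ=-45°, α=75°
  dir = (cos 75°, sin 75°) = (0.2588, 0.9659); from cell (2,1)
  next x-line at t=0.6568, next y-line at t=0.6108; Δt_x=3.8637, Δt_y=1.0353
    y: enter (2,2) at t=0.6108
    x: enter (3,2) at t=0.6568
    y: enter (3,3) at t=1.6461 ← occupied
  → r_2 = 1.6461
beam 3: φ=45°, α=165°
  dir = (cos 165°, sin 165°) = (-0.9659, 0.2588); from cell (2,1)
  next x-line at t=0.8593, next y-line at t=2.2796; Δt_x=1.0353, Δt_y=3.8637
    x: enter (1,1) at t=0.8593
    x: enter (0,1) at t=1.8946 ← occupied
  → r_3 = 1.8946
beam 4: φ=135°, α=255°
  dir = (cos 255°, sin 255°) = (-0.2588, -0.9659); from cell (2,1)
  next x-line at t=3.2069, next y-line at t=0.4245; Δt_x=3.8637, Δt_y=1.0353
    y: enter (2,0) at t=0.4245 ← occupied
  → r_4 = 0.4245

ranges = [1.5841, 1.6461, 1.8946, 0.4245]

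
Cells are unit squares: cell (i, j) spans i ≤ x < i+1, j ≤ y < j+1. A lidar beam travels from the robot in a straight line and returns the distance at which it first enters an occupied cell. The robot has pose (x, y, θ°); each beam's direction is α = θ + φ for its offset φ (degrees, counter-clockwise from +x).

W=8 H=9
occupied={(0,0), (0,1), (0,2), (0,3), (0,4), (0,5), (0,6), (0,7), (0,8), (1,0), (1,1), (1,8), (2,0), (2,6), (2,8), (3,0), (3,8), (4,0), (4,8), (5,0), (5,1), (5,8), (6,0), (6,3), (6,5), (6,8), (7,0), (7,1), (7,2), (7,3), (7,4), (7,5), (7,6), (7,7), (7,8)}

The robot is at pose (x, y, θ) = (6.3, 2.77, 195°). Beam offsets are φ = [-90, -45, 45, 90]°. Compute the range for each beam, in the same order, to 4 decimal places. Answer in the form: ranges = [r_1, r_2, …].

ranges = [0.2381, 6.1199, 0.8891, 1.8324]

beam 1: φ=-90°, α=105°
  dir = (cos 105°, sin 105°) = (-0.2588, 0.9659); from cell (6,2)
  next x-line at t=1.1591, next y-line at t=0.2381; Δt_x=3.8637, Δt_y=1.0353
    y: enter (6,3) at t=0.2381 ← occupied
  → r_1 = 0.2381
beam 2: φ=-45°, α=150°
  dir = (cos 150°, sin 150°) = (-0.8660, 0.5000); from cell (6,2)
  next x-line at t=0.3464, next y-line at t=0.4600; Δt_x=1.1547, Δt_y=2.0000
    x: enter (5,2) at t=0.3464
    y: enter (5,3) at t=0.4600
    x: enter (4,3) at t=1.5011
    y: enter (4,4) at t=2.4600
    x: enter (3,4) at t=2.6558
    x: enter (2,4) at t=3.8105
    y: enter (2,5) at t=4.4600
    x: enter (1,5) at t=4.9652
    x: enter (0,5) at t=6.1199 ← occupied
  → r_2 = 6.1199
beam 3: φ=45°, α=240°
  dir = (cos 240°, sin 240°) = (-0.5000, -0.8660); from cell (6,2)
  next x-line at t=0.6000, next y-line at t=0.8891; Δt_x=2.0000, Δt_y=1.1547
    x: enter (5,2) at t=0.6000
    y: enter (5,1) at t=0.8891 ← occupied
  → r_3 = 0.8891
beam 4: φ=90°, α=285°
  dir = (cos 285°, sin 285°) = (0.2588, -0.9659); from cell (6,2)
  next x-line at t=2.7046, next y-line at t=0.7972; Δt_x=3.8637, Δt_y=1.0353
    y: enter (6,1) at t=0.7972
    y: enter (6,0) at t=1.8324 ← occupied
  → r_4 = 1.8324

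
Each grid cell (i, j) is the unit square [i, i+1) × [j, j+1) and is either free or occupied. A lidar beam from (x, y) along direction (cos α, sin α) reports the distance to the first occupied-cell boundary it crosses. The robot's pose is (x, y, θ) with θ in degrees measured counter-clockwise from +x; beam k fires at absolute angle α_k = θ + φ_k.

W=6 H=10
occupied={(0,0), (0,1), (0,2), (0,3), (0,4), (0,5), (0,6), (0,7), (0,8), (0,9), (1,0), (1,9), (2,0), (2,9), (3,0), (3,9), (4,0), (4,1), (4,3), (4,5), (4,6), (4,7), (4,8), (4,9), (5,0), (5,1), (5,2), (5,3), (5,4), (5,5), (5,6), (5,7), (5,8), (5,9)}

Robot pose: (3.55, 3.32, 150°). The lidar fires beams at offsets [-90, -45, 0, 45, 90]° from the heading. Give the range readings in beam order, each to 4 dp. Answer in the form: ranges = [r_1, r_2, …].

ranges = [1.9399, 5.8804, 2.9445, 2.6400, 2.6789]

beam 1: φ=-90°, α=60°
  cosα=0.5000 sinα=0.8660 | (3,3) | tMaxX 0.9000 tMaxY 0.7852 | tΔX 2.0000 tΔY 1.1547
    t=0.7852 [y] (3,4)
    t=0.9000 [x] (4,4)
    t=1.9399 [y] (4,5) — stop
  → r_1 = 1.9399
beam 2: φ=-45°, α=105°
  cosα=-0.2588 sinα=0.9659 | (3,3) | tMaxX 2.1250 tMaxY 0.7040 | tΔX 3.8637 tΔY 1.0353
    t=0.7040 [y] (3,4)
    t=1.7393 [y] (3,5)
    t=2.1250 [x] (2,5)
    t=2.7745 [y] (2,6)
    t=3.8098 [y] (2,7)
    t=4.8451 [y] (2,8)
    t=5.8804 [y] (2,9) — stop
  → r_2 = 5.8804
beam 3: φ=0°, α=150°
  cosα=-0.8660 sinα=0.5000 | (3,3) | tMaxX 0.6351 tMaxY 1.3600 | tΔX 1.1547 tΔY 2.0000
    t=0.6351 [x] (2,3)
    t=1.3600 [y] (2,4)
    t=1.7898 [x] (1,4)
    t=2.9445 [x] (0,4) — stop
  → r_3 = 2.9445
beam 4: φ=45°, α=195°
  cosα=-0.9659 sinα=-0.2588 | (3,3) | tMaxX 0.5694 tMaxY 1.2364 | tΔX 1.0353 tΔY 3.8637
    t=0.5694 [x] (2,3)
    t=1.2364 [y] (2,2)
    t=1.6047 [x] (1,2)
    t=2.6400 [x] (0,2) — stop
  → r_4 = 2.6400
beam 5: φ=90°, α=240°
  cosα=-0.5000 sinα=-0.8660 | (3,3) | tMaxX 1.1000 tMaxY 0.3695 | tΔX 2.0000 tΔY 1.1547
    t=0.3695 [y] (3,2)
    t=1.1000 [x] (2,2)
    t=1.5242 [y] (2,1)
    t=2.6789 [y] (2,0) — stop
  → r_5 = 2.6789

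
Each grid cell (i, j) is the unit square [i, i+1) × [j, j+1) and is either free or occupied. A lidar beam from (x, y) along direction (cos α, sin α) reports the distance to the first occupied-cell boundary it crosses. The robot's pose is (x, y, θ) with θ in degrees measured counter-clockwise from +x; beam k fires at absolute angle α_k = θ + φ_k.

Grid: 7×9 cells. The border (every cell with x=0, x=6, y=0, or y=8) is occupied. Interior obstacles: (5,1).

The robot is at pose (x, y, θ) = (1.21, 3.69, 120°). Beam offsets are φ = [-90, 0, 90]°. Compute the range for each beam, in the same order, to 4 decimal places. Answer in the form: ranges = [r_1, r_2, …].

ranges = [5.5310, 0.4200, 0.2425]

beam 1: φ=-90°, α=30°
  direction (0.8660, 0.5000); cell (1,3); t to first gridline: x 0.9122, y 0.6200 (then +1.1547 / +2.0000)
    (1,4) via y @ 0.6200
    (2,4) via x @ 0.9122
    (3,4) via x @ 2.0669
    (3,5) via y @ 2.6200
    (4,5) via x @ 3.2216
    (5,5) via x @ 4.3763
    (5,6) via y @ 4.6200
    (6,6) via x @ 5.5310  # hit
  → r_1 = 5.5310
beam 2: φ=0°, α=120°
  direction (-0.5000, 0.8660); cell (1,3); t to first gridline: x 0.4200, y 0.3580 (then +2.0000 / +1.1547)
    (1,4) via y @ 0.3580
    (0,4) via x @ 0.4200  # hit
  → r_2 = 0.4200
beam 3: φ=90°, α=210°
  direction (-0.8660, -0.5000); cell (1,3); t to first gridline: x 0.2425, y 1.3800 (then +1.1547 / +2.0000)
    (0,3) via x @ 0.2425  # hit
  → r_3 = 0.2425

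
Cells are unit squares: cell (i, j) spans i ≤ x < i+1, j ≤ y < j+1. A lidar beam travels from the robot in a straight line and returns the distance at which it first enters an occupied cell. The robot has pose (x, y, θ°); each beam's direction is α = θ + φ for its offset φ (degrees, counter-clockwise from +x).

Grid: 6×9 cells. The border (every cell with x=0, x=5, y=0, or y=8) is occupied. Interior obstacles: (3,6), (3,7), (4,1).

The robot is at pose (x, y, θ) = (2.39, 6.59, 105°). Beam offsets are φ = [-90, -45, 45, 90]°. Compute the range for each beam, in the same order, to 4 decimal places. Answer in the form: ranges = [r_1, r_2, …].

beam 1: φ=-90°, α=15°
  dir = (cos 15°, sin 15°) = (0.9659, 0.2588); from cell (2,6)
  next x-line at t=0.6315, next y-line at t=1.5841; Δt_x=1.0353, Δt_y=3.8637
    x: enter (3,6) at t=0.6315 ← occupied
  → r_1 = 0.6315
beam 2: φ=-45°, α=60°
  dir = (cos 60°, sin 60°) = (0.5000, 0.8660); from cell (2,6)
  next x-line at t=1.2200, next y-line at t=0.4734; Δt_x=2.0000, Δt_y=1.1547
    y: enter (2,7) at t=0.4734
    x: enter (3,7) at t=1.2200 ← occupied
  → r_2 = 1.2200
beam 3: φ=45°, α=150°
  dir = (cos 150°, sin 150°) = (-0.8660, 0.5000); from cell (2,6)
  next x-line at t=0.4503, next y-line at t=0.8200; Δt_x=1.1547, Δt_y=2.0000
    x: enter (1,6) at t=0.4503
    y: enter (1,7) at t=0.8200
    x: enter (0,7) at t=1.6050 ← occupied
  → r_3 = 1.6050
beam 4: φ=90°, α=195°
  dir = (cos 195°, sin 195°) = (-0.9659, -0.2588); from cell (2,6)
  next x-line at t=0.4038, next y-line at t=2.2796; Δt_x=1.0353, Δt_y=3.8637
    x: enter (1,6) at t=0.4038
    x: enter (0,6) at t=1.4390 ← occupied
  → r_4 = 1.4390

ranges = [0.6315, 1.2200, 1.6050, 1.4390]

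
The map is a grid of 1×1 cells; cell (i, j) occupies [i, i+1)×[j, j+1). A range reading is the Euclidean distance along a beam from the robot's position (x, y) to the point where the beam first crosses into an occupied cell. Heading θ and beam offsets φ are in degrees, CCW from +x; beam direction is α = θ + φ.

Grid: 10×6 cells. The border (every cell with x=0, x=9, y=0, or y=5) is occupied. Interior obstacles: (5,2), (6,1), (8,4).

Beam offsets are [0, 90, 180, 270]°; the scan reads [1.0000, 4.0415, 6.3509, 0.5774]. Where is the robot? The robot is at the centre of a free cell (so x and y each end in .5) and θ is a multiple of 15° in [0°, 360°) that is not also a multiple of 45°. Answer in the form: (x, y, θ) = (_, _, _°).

(x, y, θ) = (3.5, 4.5, 150°)

Candidates: 29 free-cell centres × 16 headings = 464 poses. Raycast each; keep the one whose scan matches to 4 dp.
  (7.5, 1.5, 15°): beam 1 = 1.5529 ≠ 1.0000 ✗
  (2.5, 1.5, 300°): beam 1 = 0.5774 ≠ 1.0000 ✗
  (1.5, 1.5, 75°): beam 1 = 3.6235 ≠ 1.0000 ✗
  (3.5, 4.5, 345°): beam 1 = 5.6940 ≠ 1.0000 ✗
  …
  (3.5, 4.5, 150°): r_1=1.0000, r_2=4.0415, r_3=6.3509, r_4=0.5774 — all match ✓
No second candidate reproduces the full scan.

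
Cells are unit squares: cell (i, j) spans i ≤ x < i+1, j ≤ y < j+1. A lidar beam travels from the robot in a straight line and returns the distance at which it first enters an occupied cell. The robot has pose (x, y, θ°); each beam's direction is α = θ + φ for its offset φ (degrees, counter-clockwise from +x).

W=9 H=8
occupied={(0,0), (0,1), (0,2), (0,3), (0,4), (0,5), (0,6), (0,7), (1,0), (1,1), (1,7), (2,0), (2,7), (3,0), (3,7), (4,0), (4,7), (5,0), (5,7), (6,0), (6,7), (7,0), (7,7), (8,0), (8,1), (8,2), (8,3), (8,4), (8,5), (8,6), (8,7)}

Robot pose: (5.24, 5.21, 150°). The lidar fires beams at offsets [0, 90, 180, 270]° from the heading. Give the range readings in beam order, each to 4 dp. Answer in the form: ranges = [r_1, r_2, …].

ranges = [3.5800, 4.8613, 3.1870, 2.0669]

beam 1: φ=0°, α=150°
  direction (-0.8660, 0.5000); cell (5,5); t to first gridline: x 0.2771, y 1.5800 (then +1.1547 / +2.0000)
    (4,5) via x @ 0.2771
    (3,5) via x @ 1.4318
    (3,6) via y @ 1.5800
    (2,6) via x @ 2.5865
    (2,7) via y @ 3.5800  # hit
  → r_1 = 3.5800
beam 2: φ=90°, α=240°
  direction (-0.5000, -0.8660); cell (5,5); t to first gridline: x 0.4800, y 0.2425 (then +2.0000 / +1.1547)
    (5,4) via y @ 0.2425
    (4,4) via x @ 0.4800
    (4,3) via y @ 1.3972
    (3,3) via x @ 2.4800
    (3,2) via y @ 2.5519
    (3,1) via y @ 3.7066
    (2,1) via x @ 4.4800
    (2,0) via y @ 4.8613  # hit
  → r_2 = 4.8613
beam 3: φ=180°, α=330°
  direction (0.8660, -0.5000); cell (5,5); t to first gridline: x 0.8776, y 0.4200 (then +1.1547 / +2.0000)
    (5,4) via y @ 0.4200
    (6,4) via x @ 0.8776
    (7,4) via x @ 2.0323
    (7,3) via y @ 2.4200
    (8,3) via x @ 3.1870  # hit
  → r_3 = 3.1870
beam 4: φ=270°, α=60°
  direction (0.5000, 0.8660); cell (5,5); t to first gridline: x 1.5200, y 0.9122 (then +2.0000 / +1.1547)
    (5,6) via y @ 0.9122
    (6,6) via x @ 1.5200
    (6,7) via y @ 2.0669  # hit
  → r_4 = 2.0669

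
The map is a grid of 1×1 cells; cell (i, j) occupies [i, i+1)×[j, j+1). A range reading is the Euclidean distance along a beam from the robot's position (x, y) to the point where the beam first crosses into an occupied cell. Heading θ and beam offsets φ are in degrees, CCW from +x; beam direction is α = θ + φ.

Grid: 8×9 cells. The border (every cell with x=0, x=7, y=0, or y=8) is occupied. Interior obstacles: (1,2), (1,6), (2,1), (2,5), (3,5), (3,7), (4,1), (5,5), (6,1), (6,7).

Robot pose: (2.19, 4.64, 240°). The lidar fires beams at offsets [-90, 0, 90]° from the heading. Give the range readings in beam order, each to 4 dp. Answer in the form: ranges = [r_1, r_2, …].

beam 1: φ=-90°, α=150°
  dir = (cos 150°, sin 150°) = (-0.8660, 0.5000); from cell (2,4)
  next x-line at t=0.2194, next y-line at t=0.7200; Δt_x=1.1547, Δt_y=2.0000
    x: enter (1,4) at t=0.2194
    y: enter (1,5) at t=0.7200
    x: enter (0,5) at t=1.3741 ← occupied
  → r_1 = 1.3741
beam 2: φ=0°, α=240°
  dir = (cos 240°, sin 240°) = (-0.5000, -0.8660); from cell (2,4)
  next x-line at t=0.3800, next y-line at t=0.7390; Δt_x=2.0000, Δt_y=1.1547
    x: enter (1,4) at t=0.3800
    y: enter (1,3) at t=0.7390
    y: enter (1,2) at t=1.8937 ← occupied
  → r_2 = 1.8937
beam 3: φ=90°, α=330°
  dir = (cos 330°, sin 330°) = (0.8660, -0.5000); from cell (2,4)
  next x-line at t=0.9353, next y-line at t=1.2800; Δt_x=1.1547, Δt_y=2.0000
    x: enter (3,4) at t=0.9353
    y: enter (3,3) at t=1.2800
    x: enter (4,3) at t=2.0900
    x: enter (5,3) at t=3.2447
    y: enter (5,2) at t=3.2800
    x: enter (6,2) at t=4.3994
    y: enter (6,1) at t=5.2800 ← occupied
  → r_3 = 5.2800

ranges = [1.3741, 1.8937, 5.2800]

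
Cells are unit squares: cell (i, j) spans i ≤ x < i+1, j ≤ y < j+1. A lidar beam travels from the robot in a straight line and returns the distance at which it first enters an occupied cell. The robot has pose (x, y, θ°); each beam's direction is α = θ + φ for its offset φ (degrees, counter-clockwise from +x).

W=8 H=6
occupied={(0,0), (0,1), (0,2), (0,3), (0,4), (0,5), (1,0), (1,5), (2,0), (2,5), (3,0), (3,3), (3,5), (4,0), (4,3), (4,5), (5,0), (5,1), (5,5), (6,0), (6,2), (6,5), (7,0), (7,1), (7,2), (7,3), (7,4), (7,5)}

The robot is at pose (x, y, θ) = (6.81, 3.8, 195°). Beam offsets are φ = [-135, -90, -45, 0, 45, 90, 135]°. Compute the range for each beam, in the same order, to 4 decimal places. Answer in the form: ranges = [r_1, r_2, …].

beam 1: φ=-135°, α=60°
  d=(0.5000,0.8660)  start (6,3)  tX=0.3800 tY=0.2309  stride 1/|dx|=2.0000 1/|dy|=1.1547
    cross y-line → (6,4), t=0.2309
    cross x-line → (7,4), t=0.3800 (wall)
  → r_1 = 0.3800
beam 2: φ=-90°, α=105°
  d=(-0.2588,0.9659)  start (6,3)  tX=3.1296 tY=0.2071  stride 1/|dx|=3.8637 1/|dy|=1.0353
    cross y-line → (6,4), t=0.2071
    cross y-line → (6,5), t=1.2423 (wall)
  → r_2 = 1.2423
beam 3: φ=-45°, α=150°
  d=(-0.8660,0.5000)  start (6,3)  tX=0.9353 tY=0.4000  stride 1/|dx|=1.1547 1/|dy|=2.0000
    cross y-line → (6,4), t=0.4000
    cross x-line → (5,4), t=0.9353
    cross x-line → (4,4), t=2.0900
    cross y-line → (4,5), t=2.4000 (wall)
  → r_3 = 2.4000
beam 4: φ=0°, α=195°
  d=(-0.9659,-0.2588)  start (6,3)  tX=0.8386 tY=3.0910  stride 1/|dx|=1.0353 1/|dy|=3.8637
    cross x-line → (5,3), t=0.8386
    cross x-line → (4,3), t=1.8738 (wall)
  → r_4 = 1.8738
beam 5: φ=45°, α=240°
  d=(-0.5000,-0.8660)  start (6,3)  tX=1.6200 tY=0.9238  stride 1/|dx|=2.0000 1/|dy|=1.1547
    cross y-line → (6,2), t=0.9238 (wall)
  → r_5 = 0.9238
beam 6: φ=90°, α=285°
  d=(0.2588,-0.9659)  start (6,3)  tX=0.7341 tY=0.8282  stride 1/|dx|=3.8637 1/|dy|=1.0353
    cross x-line → (7,3), t=0.7341 (wall)
  → r_6 = 0.7341
beam 7: φ=135°, α=330°
  d=(0.8660,-0.5000)  start (6,3)  tX=0.2194 tY=1.6000  stride 1/|dx|=1.1547 1/|dy|=2.0000
    cross x-line → (7,3), t=0.2194 (wall)
  → r_7 = 0.2194

ranges = [0.3800, 1.2423, 2.4000, 1.8738, 0.9238, 0.7341, 0.2194]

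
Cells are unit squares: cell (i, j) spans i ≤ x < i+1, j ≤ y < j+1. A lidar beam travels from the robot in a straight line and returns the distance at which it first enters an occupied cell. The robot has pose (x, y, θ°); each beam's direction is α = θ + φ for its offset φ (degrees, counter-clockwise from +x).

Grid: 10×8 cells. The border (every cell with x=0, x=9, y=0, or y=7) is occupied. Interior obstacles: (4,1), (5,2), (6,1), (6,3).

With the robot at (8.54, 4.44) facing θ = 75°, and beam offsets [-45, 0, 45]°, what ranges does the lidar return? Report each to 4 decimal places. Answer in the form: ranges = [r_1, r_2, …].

beam 1: φ=-45°, α=30°
  cosα=0.8660 sinα=0.5000 | (8,4) | tMaxX 0.5312 tMaxY 1.1200 | tΔX 1.1547 tΔY 2.0000
    t=0.5312 [x] (9,4) — stop
  → r_1 = 0.5312
beam 2: φ=0°, α=75°
  cosα=0.2588 sinα=0.9659 | (8,4) | tMaxX 1.7773 tMaxY 0.5798 | tΔX 3.8637 tΔY 1.0353
    t=0.5798 [y] (8,5)
    t=1.6150 [y] (8,6)
    t=1.7773 [x] (9,6) — stop
  → r_2 = 1.7773
beam 3: φ=45°, α=120°
  cosα=-0.5000 sinα=0.8660 | (8,4) | tMaxX 1.0800 tMaxY 0.6466 | tΔX 2.0000 tΔY 1.1547
    t=0.6466 [y] (8,5)
    t=1.0800 [x] (7,5)
    t=1.8013 [y] (7,6)
    t=2.9560 [y] (7,7) — stop
  → r_3 = 2.9560

ranges = [0.5312, 1.7773, 2.9560]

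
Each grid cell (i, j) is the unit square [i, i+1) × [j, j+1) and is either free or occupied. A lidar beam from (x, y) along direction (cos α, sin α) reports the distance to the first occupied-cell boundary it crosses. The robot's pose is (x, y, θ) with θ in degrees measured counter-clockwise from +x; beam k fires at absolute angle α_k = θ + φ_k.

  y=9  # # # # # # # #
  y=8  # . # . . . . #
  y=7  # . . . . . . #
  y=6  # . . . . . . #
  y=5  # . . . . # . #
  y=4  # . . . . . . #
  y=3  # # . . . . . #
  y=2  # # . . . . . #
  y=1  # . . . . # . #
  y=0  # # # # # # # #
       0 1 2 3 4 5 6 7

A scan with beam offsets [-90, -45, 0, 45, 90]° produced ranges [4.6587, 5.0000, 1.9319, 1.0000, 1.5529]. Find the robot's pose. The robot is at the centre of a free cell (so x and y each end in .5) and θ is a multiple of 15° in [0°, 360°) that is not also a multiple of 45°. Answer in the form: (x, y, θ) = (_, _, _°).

(x, y, θ) = (2.5, 1.5, 105°)

Candidates: 43 free-cell centres × 16 headings = 688 poses. Raycast each; keep the one whose scan matches to 4 dp.
  (1.5, 5.5, 15°): beam 1 = 1.5529 ≠ 4.6587 ✗
  (4.5, 2.5, 165°): beam 1 = 2.5882 ≠ 4.6587 ✗
  (2.5, 2.5, 330°): beam 1 = 1.7321 ≠ 4.6587 ✗
  (6.5, 1.5, 210°): beam 1 = 7.5056 ≠ 4.6587 ✗
  …
  (2.5, 1.5, 105°): r_1=4.6587, r_2=5.0000, r_3=1.9319, r_4=1.0000, r_5=1.5529 — all match ✓
Only this pose fits every beam.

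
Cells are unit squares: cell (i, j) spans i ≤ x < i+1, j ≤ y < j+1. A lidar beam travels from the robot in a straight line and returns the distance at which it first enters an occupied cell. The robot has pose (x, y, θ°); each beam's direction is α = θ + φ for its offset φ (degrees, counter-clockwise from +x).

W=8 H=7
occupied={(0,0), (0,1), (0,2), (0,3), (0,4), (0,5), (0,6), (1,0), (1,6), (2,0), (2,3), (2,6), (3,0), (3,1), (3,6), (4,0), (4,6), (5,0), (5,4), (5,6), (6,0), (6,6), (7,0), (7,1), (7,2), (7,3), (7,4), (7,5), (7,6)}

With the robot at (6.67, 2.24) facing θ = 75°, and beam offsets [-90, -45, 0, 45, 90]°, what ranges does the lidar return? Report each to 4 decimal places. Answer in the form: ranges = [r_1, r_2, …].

beam 1: φ=-90°, α=345°
  cosα=0.9659 sinα=-0.2588 | (6,2) | tMaxX 0.3416 tMaxY 0.9273 | tΔX 1.0353 tΔY 3.8637
    t=0.3416 [x] (7,2) — stop
  → r_1 = 0.3416
beam 2: φ=-45°, α=30°
  cosα=0.8660 sinα=0.5000 | (6,2) | tMaxX 0.3811 tMaxY 1.5200 | tΔX 1.1547 tΔY 2.0000
    t=0.3811 [x] (7,2) — stop
  → r_2 = 0.3811
beam 3: φ=0°, α=75°
  cosα=0.2588 sinα=0.9659 | (6,2) | tMaxX 1.2750 tMaxY 0.7868 | tΔX 3.8637 tΔY 1.0353
    t=0.7868 [y] (6,3)
    t=1.2750 [x] (7,3) — stop
  → r_3 = 1.2750
beam 4: φ=45°, α=120°
  cosα=-0.5000 sinα=0.8660 | (6,2) | tMaxX 1.3400 tMaxY 0.8776 | tΔX 2.0000 tΔY 1.1547
    t=0.8776 [y] (6,3)
    t=1.3400 [x] (5,3)
    t=2.0323 [y] (5,4) — stop
  → r_4 = 2.0323
beam 5: φ=90°, α=165°
  cosα=-0.9659 sinα=0.2588 | (6,2) | tMaxX 0.6936 tMaxY 2.9364 | tΔX 1.0353 tΔY 3.8637
    t=0.6936 [x] (5,2)
    t=1.7289 [x] (4,2)
    t=2.7642 [x] (3,2)
    t=2.9364 [y] (3,3)
    t=3.7995 [x] (2,3) — stop
  → r_5 = 3.7995

ranges = [0.3416, 0.3811, 1.2750, 2.0323, 3.7995]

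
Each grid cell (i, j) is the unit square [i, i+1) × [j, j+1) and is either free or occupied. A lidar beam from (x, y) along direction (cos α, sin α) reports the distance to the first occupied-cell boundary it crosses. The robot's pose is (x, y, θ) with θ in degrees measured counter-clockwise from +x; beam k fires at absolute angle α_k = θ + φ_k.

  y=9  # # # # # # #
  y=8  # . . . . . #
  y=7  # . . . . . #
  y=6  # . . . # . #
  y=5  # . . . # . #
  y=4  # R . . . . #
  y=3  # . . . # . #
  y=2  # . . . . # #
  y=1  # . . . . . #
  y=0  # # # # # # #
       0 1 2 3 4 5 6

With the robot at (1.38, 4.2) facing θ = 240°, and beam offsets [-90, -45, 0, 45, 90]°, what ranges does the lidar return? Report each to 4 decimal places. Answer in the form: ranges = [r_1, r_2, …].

beam 1: φ=-90°, α=150°
  d=(-0.8660,0.5000)  start (1,4)  tX=0.4388 tY=1.6000  stride 1/|dx|=1.1547 1/|dy|=2.0000
    cross x-line → (0,4), t=0.4388 (wall)
  → r_1 = 0.4388
beam 2: φ=-45°, α=195°
  d=(-0.9659,-0.2588)  start (1,4)  tX=0.3934 tY=0.7727  stride 1/|dx|=1.0353 1/|dy|=3.8637
    cross x-line → (0,4), t=0.3934 (wall)
  → r_2 = 0.3934
beam 3: φ=0°, α=240°
  d=(-0.5000,-0.8660)  start (1,4)  tX=0.7600 tY=0.2309  stride 1/|dx|=2.0000 1/|dy|=1.1547
    cross y-line → (1,3), t=0.2309
    cross x-line → (0,3), t=0.7600 (wall)
  → r_3 = 0.7600
beam 4: φ=45°, α=285°
  d=(0.2588,-0.9659)  start (1,4)  tX=2.3955 tY=0.2071  stride 1/|dx|=3.8637 1/|dy|=1.0353
    cross y-line → (1,3), t=0.2071
    cross y-line → (1,2), t=1.2423
    cross y-line → (1,1), t=2.2776
    cross x-line → (2,1), t=2.3955
    cross y-line → (2,0), t=3.3129 (wall)
  → r_4 = 3.3129
beam 5: φ=90°, α=330°
  d=(0.8660,-0.5000)  start (1,4)  tX=0.7159 tY=0.4000  stride 1/|dx|=1.1547 1/|dy|=2.0000
    cross y-line → (1,3), t=0.4000
    cross x-line → (2,3), t=0.7159
    cross x-line → (3,3), t=1.8706
    cross y-line → (3,2), t=2.4000
    cross x-line → (4,2), t=3.0253
    cross x-line → (5,2), t=4.1800 (wall)
  → r_5 = 4.1800

ranges = [0.4388, 0.3934, 0.7600, 3.3129, 4.1800]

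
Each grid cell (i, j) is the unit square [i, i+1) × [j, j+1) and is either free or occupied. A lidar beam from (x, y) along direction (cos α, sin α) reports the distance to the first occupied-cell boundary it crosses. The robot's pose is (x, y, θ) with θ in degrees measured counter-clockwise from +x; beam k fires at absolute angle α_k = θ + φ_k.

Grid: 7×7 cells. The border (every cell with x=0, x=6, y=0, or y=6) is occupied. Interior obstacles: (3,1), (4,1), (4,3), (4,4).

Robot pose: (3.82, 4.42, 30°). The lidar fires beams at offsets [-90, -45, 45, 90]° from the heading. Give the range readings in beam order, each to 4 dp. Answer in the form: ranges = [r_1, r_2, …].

ranges = [0.3600, 0.1863, 1.6357, 1.8244]

beam 1: φ=-90°, α=300°
  dir = (cos 300°, sin 300°) = (0.5000, -0.8660); from cell (3,4)
  next x-line at t=0.3600, next y-line at t=0.4850; Δt_x=2.0000, Δt_y=1.1547
    x: enter (4,4) at t=0.3600 ← occupied
  → r_1 = 0.3600
beam 2: φ=-45°, α=345°
  dir = (cos 345°, sin 345°) = (0.9659, -0.2588); from cell (3,4)
  next x-line at t=0.1863, next y-line at t=1.6228; Δt_x=1.0353, Δt_y=3.8637
    x: enter (4,4) at t=0.1863 ← occupied
  → r_2 = 0.1863
beam 3: φ=45°, α=75°
  dir = (cos 75°, sin 75°) = (0.2588, 0.9659); from cell (3,4)
  next x-line at t=0.6955, next y-line at t=0.6005; Δt_x=3.8637, Δt_y=1.0353
    y: enter (3,5) at t=0.6005
    x: enter (4,5) at t=0.6955
    y: enter (4,6) at t=1.6357 ← occupied
  → r_3 = 1.6357
beam 4: φ=90°, α=120°
  dir = (cos 120°, sin 120°) = (-0.5000, 0.8660); from cell (3,4)
  next x-line at t=1.6400, next y-line at t=0.6697; Δt_x=2.0000, Δt_y=1.1547
    y: enter (3,5) at t=0.6697
    x: enter (2,5) at t=1.6400
    y: enter (2,6) at t=1.8244 ← occupied
  → r_4 = 1.8244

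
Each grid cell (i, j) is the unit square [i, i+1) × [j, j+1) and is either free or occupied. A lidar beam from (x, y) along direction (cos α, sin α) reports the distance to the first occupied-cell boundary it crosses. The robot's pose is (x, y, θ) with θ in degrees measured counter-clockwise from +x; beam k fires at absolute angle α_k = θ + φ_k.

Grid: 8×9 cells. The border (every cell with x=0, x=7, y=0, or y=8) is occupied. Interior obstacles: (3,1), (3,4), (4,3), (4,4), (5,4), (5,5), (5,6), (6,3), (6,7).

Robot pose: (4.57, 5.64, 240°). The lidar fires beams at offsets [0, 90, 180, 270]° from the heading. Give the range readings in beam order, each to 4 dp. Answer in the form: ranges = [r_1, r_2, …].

ranges = [0.7390, 0.4965, 0.8600, 4.1223]

beam 1: φ=0°, α=240°
  dir = (cos 240°, sin 240°) = (-0.5000, -0.8660); from cell (4,5)
  next x-line at t=1.1400, next y-line at t=0.7390; Δt_x=2.0000, Δt_y=1.1547
    y: enter (4,4) at t=0.7390 ← occupied
  → r_1 = 0.7390
beam 2: φ=90°, α=330°
  dir = (cos 330°, sin 330°) = (0.8660, -0.5000); from cell (4,5)
  next x-line at t=0.4965, next y-line at t=1.2800; Δt_x=1.1547, Δt_y=2.0000
    x: enter (5,5) at t=0.4965 ← occupied
  → r_2 = 0.4965
beam 3: φ=180°, α=60°
  dir = (cos 60°, sin 60°) = (0.5000, 0.8660); from cell (4,5)
  next x-line at t=0.8600, next y-line at t=0.4157; Δt_x=2.0000, Δt_y=1.1547
    y: enter (4,6) at t=0.4157
    x: enter (5,6) at t=0.8600 ← occupied
  → r_3 = 0.8600
beam 4: φ=270°, α=150°
  dir = (cos 150°, sin 150°) = (-0.8660, 0.5000); from cell (4,5)
  next x-line at t=0.6582, next y-line at t=0.7200; Δt_x=1.1547, Δt_y=2.0000
    x: enter (3,5) at t=0.6582
    y: enter (3,6) at t=0.7200
    x: enter (2,6) at t=1.8129
    y: enter (2,7) at t=2.7200
    x: enter (1,7) at t=2.9676
    x: enter (0,7) at t=4.1223 ← occupied
  → r_4 = 4.1223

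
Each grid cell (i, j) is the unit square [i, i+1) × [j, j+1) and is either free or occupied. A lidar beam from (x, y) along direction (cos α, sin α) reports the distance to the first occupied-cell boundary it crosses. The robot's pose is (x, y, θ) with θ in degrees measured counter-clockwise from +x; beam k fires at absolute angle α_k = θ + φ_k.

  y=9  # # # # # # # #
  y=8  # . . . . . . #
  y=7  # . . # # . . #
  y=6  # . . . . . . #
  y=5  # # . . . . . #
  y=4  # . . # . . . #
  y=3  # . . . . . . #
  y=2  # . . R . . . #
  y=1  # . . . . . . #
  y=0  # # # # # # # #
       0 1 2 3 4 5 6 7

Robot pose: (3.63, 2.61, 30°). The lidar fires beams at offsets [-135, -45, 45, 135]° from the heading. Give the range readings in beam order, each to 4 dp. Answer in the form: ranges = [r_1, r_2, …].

ranges = [1.6668, 3.4889, 4.5449, 2.7228]

beam 1: φ=-135°, α=255°
  d=(-0.2588,-0.9659)  start (3,2)  tX=2.4341 tY=0.6315  stride 1/|dx|=3.8637 1/|dy|=1.0353
    cross y-line → (3,1), t=0.6315
    cross y-line → (3,0), t=1.6668 (wall)
  → r_1 = 1.6668
beam 2: φ=-45°, α=345°
  d=(0.9659,-0.2588)  start (3,2)  tX=0.3831 tY=2.3569  stride 1/|dx|=1.0353 1/|dy|=3.8637
    cross x-line → (4,2), t=0.3831
    cross x-line → (5,2), t=1.4183
    cross y-line → (5,1), t=2.3569
    cross x-line → (6,1), t=2.4536
    cross x-line → (7,1), t=3.4889 (wall)
  → r_2 = 3.4889
beam 3: φ=45°, α=75°
  d=(0.2588,0.9659)  start (3,2)  tX=1.4296 tY=0.4038  stride 1/|dx|=3.8637 1/|dy|=1.0353
    cross y-line → (3,3), t=0.4038
    cross x-line → (4,3), t=1.4296
    cross y-line → (4,4), t=1.4390
    cross y-line → (4,5), t=2.4743
    cross y-line → (4,6), t=3.5096
    cross y-line → (4,7), t=4.5449 (wall)
  → r_3 = 4.5449
beam 4: φ=135°, α=165°
  d=(-0.9659,0.2588)  start (3,2)  tX=0.6522 tY=1.5068  stride 1/|dx|=1.0353 1/|dy|=3.8637
    cross x-line → (2,2), t=0.6522
    cross y-line → (2,3), t=1.5068
    cross x-line → (1,3), t=1.6875
    cross x-line → (0,3), t=2.7228 (wall)
  → r_4 = 2.7228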